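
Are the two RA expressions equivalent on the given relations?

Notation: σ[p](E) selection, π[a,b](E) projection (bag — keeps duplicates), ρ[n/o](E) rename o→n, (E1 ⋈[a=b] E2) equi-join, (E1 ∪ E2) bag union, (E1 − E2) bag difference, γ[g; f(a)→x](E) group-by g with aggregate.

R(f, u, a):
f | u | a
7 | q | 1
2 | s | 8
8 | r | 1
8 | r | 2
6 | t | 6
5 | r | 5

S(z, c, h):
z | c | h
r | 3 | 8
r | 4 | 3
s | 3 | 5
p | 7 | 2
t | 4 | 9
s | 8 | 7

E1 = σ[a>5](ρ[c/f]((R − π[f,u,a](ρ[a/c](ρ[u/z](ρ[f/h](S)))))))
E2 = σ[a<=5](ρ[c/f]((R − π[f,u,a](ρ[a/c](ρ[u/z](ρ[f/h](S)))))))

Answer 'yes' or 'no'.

E1 row counts bottom-up:
  R → 6
  S → 6
  ρ[f/h](S) → 6
  ρ[u/z](ρ[f/h](S)) → 6
  ρ[a/c](ρ[u/z](ρ[f/h](S))) → 6
  π[f,u,a](ρ[a/c](ρ[u/z](ρ[f/h](S)))) → 6
  (R − π[f,u,a](ρ[a/c](ρ[u/z](ρ[f/h](S))))) → 6
  ρ[c/f]((R − π[f,u,a](ρ[a/c](ρ[u/z](ρ[f/h](S)))))) → 6
  σ[a>5](ρ[c/f]((R − π[f,u,a](ρ[a/c](ρ[u/z](ρ[f/h](S))))))) → 2
E2 row counts bottom-up:
  R → 6
  S → 6
  ρ[f/h](S) → 6
  ρ[u/z](ρ[f/h](S)) → 6
  ρ[a/c](ρ[u/z](ρ[f/h](S))) → 6
  π[f,u,a](ρ[a/c](ρ[u/z](ρ[f/h](S)))) → 6
  (R − π[f,u,a](ρ[a/c](ρ[u/z](ρ[f/h](S))))) → 6
  ρ[c/f]((R − π[f,u,a](ρ[a/c](ρ[u/z](ρ[f/h](S)))))) → 6
  σ[a<=5](ρ[c/f]((R − π[f,u,a](ρ[a/c](ρ[u/z](ρ[f/h](S))))))) → 4

E1 result:
c | u | a
2 | s | 8
6 | t | 6
E2 result:
c | u | a
5 | r | 5
7 | q | 1
8 | r | 1
8 | r | 2
Witness: (8, 'r', 1) appears 0× in E1 but 1× in E2.

no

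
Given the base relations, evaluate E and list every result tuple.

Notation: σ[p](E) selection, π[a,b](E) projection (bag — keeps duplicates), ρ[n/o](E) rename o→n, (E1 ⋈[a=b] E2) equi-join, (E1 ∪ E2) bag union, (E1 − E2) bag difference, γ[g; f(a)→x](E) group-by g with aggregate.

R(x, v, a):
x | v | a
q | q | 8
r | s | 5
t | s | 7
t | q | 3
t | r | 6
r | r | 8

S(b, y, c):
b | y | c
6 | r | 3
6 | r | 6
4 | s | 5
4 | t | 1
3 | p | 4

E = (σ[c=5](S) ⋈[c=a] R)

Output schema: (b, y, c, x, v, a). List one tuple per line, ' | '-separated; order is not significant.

Row counts bottom-up:
  S → 5
  σ[c=5](S) → 1
  R → 6
  (σ[c=5](S) ⋈[c=a] R) → 1

== RESULT ==
b | y | c | x | v | a
4 | s | 5 | r | s | 5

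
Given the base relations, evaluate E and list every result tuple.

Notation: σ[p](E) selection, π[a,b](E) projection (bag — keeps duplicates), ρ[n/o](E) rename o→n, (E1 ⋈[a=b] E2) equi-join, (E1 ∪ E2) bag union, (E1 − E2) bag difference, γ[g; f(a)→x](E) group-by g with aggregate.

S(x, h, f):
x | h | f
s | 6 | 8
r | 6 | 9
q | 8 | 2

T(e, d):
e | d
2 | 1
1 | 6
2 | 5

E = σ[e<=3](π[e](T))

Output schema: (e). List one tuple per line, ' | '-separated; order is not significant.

Subexpression sizes:
  T → 3
  π[e](T) → 3
  σ[e<=3](π[e](T)) → 3

== RESULT ==
e
1
2
2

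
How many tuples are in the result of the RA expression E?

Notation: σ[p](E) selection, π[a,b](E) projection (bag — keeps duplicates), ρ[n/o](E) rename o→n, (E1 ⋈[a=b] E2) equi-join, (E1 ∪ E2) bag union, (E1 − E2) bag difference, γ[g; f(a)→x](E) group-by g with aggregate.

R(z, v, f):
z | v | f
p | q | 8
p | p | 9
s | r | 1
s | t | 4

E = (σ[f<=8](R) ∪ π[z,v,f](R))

Row counts bottom-up:
  R → 4
  σ[f<=8](R) → 3
  R → 4
  π[z,v,f](R) → 4
  (σ[f<=8](R) ∪ π[z,v,f](R)) → 7

|E| = 7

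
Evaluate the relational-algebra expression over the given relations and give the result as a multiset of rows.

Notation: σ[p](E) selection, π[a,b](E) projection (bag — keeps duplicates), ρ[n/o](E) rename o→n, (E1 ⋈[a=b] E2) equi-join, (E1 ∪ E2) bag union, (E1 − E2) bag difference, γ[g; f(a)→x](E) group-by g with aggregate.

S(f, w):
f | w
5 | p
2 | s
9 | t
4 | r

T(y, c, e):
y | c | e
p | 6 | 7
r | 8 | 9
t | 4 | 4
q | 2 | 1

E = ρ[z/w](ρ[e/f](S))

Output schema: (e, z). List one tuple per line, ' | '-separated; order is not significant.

Stepwise |·|:
  S → 4
  ρ[e/f](S) → 4
  ρ[z/w](ρ[e/f](S)) → 4

== RESULT ==
e | z
2 | s
4 | r
5 | p
9 | t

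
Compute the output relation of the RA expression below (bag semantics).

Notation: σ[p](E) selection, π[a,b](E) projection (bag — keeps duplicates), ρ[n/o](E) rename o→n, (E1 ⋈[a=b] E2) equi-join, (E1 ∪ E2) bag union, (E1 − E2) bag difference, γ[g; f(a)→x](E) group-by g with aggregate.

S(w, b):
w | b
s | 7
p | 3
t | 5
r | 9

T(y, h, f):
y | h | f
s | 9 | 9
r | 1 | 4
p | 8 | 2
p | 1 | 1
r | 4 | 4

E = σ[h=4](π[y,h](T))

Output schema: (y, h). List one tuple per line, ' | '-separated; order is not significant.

Subexpression sizes:
  T → 5
  π[y,h](T) → 5
  σ[h=4](π[y,h](T)) → 1

== RESULT ==
y | h
r | 4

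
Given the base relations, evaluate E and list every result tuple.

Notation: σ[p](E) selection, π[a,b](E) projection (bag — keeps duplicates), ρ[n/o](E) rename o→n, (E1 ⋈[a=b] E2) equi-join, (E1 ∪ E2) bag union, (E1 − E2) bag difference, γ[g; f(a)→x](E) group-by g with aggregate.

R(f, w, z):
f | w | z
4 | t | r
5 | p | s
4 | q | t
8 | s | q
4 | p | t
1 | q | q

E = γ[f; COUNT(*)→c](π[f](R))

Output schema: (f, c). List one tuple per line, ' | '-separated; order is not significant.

Subexpression sizes:
  R → 6
  π[f](R) → 6
  γ[f; COUNT(*)→c](π[f](R)) → 4

== RESULT ==
f | c
1 | 1
4 | 3
5 | 1
8 | 1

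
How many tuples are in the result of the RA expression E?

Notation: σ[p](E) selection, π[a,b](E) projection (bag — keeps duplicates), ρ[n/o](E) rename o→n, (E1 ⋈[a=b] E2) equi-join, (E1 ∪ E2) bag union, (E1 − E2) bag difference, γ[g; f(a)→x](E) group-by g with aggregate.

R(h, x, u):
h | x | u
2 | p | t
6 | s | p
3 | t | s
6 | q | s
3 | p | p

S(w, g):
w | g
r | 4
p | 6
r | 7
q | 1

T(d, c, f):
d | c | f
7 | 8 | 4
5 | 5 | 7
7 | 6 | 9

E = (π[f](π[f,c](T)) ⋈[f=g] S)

Per-node cardinality:
  T → 3
  π[f,c](T) → 3
  π[f](π[f,c](T)) → 3
  S → 4
  (π[f](π[f,c](T)) ⋈[f=g] S) → 2

|E| = 2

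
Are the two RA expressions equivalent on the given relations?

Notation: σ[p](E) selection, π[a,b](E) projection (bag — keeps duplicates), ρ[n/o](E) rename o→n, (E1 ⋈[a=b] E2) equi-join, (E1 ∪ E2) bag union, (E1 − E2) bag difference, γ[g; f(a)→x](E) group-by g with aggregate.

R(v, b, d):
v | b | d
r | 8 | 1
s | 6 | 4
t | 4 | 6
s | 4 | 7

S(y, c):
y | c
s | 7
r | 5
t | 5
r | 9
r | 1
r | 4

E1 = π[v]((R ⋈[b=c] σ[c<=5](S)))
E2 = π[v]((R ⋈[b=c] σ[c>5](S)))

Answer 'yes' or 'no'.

E1 per-node cardinality:
  R → 4
  S → 6
  σ[c<=5](S) → 4
  (R ⋈[b=c] σ[c<=5](S)) → 2
  π[v]((R ⋈[b=c] σ[c<=5](S))) → 2
E2 per-node cardinality:
  R → 4
  S → 6
  σ[c>5](S) → 2
  (R ⋈[b=c] σ[c>5](S)) → 0
  π[v]((R ⋈[b=c] σ[c>5](S))) → 0

E1 result:
v
s
t
E2 result:
v
(0 rows)
Witness: ('t',) appears 1× in E1 but 0× in E2.

no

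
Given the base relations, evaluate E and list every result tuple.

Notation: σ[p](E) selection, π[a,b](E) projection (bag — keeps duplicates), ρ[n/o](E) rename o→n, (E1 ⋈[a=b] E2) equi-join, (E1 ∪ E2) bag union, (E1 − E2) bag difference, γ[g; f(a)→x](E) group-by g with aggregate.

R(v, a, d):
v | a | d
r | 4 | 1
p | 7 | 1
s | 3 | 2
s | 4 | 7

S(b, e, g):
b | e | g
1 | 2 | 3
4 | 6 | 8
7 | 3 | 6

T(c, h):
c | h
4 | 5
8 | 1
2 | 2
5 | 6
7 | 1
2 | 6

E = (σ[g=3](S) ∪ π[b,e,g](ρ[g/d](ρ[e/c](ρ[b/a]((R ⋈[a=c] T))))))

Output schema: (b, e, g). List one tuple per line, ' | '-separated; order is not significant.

Subexpression sizes:
  S → 3
  σ[g=3](S) → 1
  R → 4
  T → 6
  (R ⋈[a=c] T) → 3
  ρ[b/a]((R ⋈[a=c] T)) → 3
  ρ[e/c](ρ[b/a]((R ⋈[a=c] T))) → 3
  ρ[g/d](ρ[e/c](ρ[b/a]((R ⋈[a=c] T)))) → 3
  π[b,e,g](ρ[g/d](ρ[e/c](ρ[b/a]((R ⋈[a=c] T))))) → 3
  (σ[g=3](S) ∪ π[b,e,g](ρ[g/d](ρ[e/c](ρ[b/a]((R ⋈[a=c] T)))))) → 4

== RESULT ==
b | e | g
1 | 2 | 3
4 | 4 | 1
4 | 4 | 7
7 | 7 | 1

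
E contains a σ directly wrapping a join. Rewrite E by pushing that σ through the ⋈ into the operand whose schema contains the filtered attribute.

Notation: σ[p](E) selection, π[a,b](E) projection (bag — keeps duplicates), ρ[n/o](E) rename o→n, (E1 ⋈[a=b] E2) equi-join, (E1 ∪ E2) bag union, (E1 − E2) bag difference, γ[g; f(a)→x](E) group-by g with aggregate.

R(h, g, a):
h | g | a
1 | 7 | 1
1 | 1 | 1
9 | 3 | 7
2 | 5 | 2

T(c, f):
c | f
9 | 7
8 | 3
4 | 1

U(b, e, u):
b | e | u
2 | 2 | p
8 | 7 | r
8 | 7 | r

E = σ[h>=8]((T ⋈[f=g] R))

σ filters on h, owned by the right side.
E' = (T ⋈[f=g] σ[h>=8](R))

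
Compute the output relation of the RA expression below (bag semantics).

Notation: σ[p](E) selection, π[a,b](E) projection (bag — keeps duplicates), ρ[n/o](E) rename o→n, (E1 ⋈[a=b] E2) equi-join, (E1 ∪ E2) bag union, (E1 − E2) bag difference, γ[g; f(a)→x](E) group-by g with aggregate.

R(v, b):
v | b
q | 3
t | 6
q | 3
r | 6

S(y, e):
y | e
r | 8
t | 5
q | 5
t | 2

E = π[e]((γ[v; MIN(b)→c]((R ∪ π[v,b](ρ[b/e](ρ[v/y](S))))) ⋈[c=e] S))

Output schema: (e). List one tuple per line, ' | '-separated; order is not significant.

Per-node cardinality:
  R → 4
  S → 4
  ρ[v/y](S) → 4
  ρ[b/e](ρ[v/y](S)) → 4
  π[v,b](ρ[b/e](ρ[v/y](S))) → 4
  (R ∪ π[v,b](ρ[b/e](ρ[v/y](S)))) → 8
  γ[v; MIN(b)→c]((R ∪ π[v,b](ρ[b/e](ρ[v/y](S))))) → 3
  S → 4
  (γ[v; MIN(b)→c]((R ∪ π[v,b](ρ[b/e](ρ[v/y](S))))) ⋈[c=e] S) → 1
  π[e]((γ[v; MIN(b)→c]((R ∪ π[v,b](ρ[b/e](ρ[v/y](S))))) ⋈[c=e] S)) → 1

== RESULT ==
e
2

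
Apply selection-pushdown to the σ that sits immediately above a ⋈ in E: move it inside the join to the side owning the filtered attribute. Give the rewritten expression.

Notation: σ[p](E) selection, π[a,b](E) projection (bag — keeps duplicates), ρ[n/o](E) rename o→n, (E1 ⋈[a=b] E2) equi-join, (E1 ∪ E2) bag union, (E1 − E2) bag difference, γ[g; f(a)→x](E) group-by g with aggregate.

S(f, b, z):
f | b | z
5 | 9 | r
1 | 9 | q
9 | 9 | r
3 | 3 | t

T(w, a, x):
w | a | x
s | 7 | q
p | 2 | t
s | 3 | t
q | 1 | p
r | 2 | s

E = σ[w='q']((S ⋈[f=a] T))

σ filters on w, owned by the right side.
E' = (S ⋈[f=a] σ[w='q'](T))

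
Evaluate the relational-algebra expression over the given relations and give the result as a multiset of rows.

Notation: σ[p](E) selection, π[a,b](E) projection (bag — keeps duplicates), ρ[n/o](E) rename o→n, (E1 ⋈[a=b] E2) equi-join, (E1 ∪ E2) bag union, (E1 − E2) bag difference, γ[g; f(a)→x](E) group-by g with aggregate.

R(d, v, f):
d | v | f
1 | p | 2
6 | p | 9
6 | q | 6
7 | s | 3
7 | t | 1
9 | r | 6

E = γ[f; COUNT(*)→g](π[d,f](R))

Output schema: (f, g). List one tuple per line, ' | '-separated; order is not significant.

Stepwise |·|:
  R → 6
  π[d,f](R) → 6
  γ[f; COUNT(*)→g](π[d,f](R)) → 5

== RESULT ==
f | g
1 | 1
2 | 1
3 | 1
6 | 2
9 | 1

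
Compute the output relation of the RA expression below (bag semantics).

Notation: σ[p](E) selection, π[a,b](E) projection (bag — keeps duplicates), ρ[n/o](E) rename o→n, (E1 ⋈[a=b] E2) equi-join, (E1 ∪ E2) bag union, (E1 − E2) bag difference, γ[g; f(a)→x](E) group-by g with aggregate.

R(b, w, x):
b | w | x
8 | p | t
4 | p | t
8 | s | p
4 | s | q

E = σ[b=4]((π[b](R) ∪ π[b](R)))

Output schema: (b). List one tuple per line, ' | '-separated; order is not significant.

Per-node cardinality:
  R → 4
  π[b](R) → 4
  R → 4
  π[b](R) → 4
  (π[b](R) ∪ π[b](R)) → 8
  σ[b=4]((π[b](R) ∪ π[b](R))) → 4

== RESULT ==
b
4
4
4
4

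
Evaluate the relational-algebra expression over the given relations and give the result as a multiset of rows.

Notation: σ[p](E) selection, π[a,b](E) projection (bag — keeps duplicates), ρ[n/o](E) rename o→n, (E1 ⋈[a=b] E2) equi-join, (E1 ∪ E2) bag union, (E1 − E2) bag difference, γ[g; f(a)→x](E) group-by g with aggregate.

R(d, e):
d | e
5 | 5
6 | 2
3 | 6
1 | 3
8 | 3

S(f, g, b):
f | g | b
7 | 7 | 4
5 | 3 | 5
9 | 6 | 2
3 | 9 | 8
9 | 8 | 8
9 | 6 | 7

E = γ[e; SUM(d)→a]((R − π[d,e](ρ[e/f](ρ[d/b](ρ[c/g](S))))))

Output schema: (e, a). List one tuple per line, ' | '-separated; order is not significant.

Row counts bottom-up:
  R → 5
  S → 6
  ρ[c/g](S) → 6
  ρ[d/b](ρ[c/g](S)) → 6
  ρ[e/f](ρ[d/b](ρ[c/g](S))) → 6
  π[d,e](ρ[e/f](ρ[d/b](ρ[c/g](S)))) → 6
  (R − π[d,e](ρ[e/f](ρ[d/b](ρ[c/g](S))))) → 3
  γ[e; SUM(d)→a]((R − π[d,e](ρ[e/f](ρ[d/b](ρ[c/g](S)))))) → 3

== RESULT ==
e | a
2 | 6
3 | 1
6 | 3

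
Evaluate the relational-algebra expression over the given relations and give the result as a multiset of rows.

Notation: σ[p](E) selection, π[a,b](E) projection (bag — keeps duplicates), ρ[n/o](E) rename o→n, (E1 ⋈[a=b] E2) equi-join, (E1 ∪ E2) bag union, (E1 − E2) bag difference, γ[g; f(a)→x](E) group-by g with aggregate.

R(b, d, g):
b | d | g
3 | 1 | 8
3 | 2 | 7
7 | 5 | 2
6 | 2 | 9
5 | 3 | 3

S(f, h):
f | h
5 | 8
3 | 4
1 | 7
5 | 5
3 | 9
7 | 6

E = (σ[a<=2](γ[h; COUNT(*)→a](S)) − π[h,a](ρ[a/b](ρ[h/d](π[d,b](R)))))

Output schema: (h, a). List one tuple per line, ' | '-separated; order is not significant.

Stepwise |·|:
  S → 6
  γ[h; COUNT(*)→a](S) → 6
  σ[a<=2](γ[h; COUNT(*)→a](S)) → 6
  R → 5
  π[d,b](R) → 5
  ρ[h/d](π[d,b](R)) → 5
  ρ[a/b](ρ[h/d](π[d,b](R))) → 5
  π[h,a](ρ[a/b](ρ[h/d](π[d,b](R)))) → 5
  (σ[a<=2](γ[h; COUNT(*)→a](S)) − π[h,a](ρ[a/b](ρ[h/d](π[d,b](R))))) → 6

== RESULT ==
h | a
4 | 1
5 | 1
6 | 1
7 | 1
8 | 1
9 | 1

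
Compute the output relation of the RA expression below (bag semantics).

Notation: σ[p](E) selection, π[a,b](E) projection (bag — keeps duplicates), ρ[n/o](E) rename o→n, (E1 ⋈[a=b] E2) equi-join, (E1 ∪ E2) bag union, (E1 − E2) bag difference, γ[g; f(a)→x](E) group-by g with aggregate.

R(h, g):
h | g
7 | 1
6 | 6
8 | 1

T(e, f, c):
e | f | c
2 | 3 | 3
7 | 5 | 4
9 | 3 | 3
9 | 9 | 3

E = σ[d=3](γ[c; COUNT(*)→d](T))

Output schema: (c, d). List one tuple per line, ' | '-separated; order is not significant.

Row counts bottom-up:
  T → 4
  γ[c; COUNT(*)→d](T) → 2
  σ[d=3](γ[c; COUNT(*)→d](T)) → 1

== RESULT ==
c | d
3 | 3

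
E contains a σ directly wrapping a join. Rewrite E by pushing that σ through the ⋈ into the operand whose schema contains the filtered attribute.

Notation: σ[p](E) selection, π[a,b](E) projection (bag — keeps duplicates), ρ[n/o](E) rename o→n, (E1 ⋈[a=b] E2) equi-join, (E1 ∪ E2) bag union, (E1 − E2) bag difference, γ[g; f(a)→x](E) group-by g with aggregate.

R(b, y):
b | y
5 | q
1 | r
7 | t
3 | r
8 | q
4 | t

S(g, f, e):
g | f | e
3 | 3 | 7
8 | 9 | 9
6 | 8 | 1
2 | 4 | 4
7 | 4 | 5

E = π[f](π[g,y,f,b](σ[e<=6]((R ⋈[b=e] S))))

σ filters on e, owned by the right side.
E' = π[f](π[g,y,f,b]((R ⋈[b=e] σ[e<=6](S))))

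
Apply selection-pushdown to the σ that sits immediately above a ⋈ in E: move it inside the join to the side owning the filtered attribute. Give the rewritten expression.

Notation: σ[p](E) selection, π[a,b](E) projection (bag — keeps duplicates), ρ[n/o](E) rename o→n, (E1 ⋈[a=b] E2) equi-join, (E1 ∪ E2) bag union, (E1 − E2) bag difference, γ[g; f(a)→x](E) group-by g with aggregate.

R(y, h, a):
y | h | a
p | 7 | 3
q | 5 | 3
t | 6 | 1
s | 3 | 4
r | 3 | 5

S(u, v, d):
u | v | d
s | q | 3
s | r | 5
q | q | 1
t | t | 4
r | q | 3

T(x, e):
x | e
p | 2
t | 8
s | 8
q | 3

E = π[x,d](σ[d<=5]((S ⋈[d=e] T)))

σ filters on d, owned by the left side.
E' = π[x,d]((σ[d<=5](S) ⋈[d=e] T))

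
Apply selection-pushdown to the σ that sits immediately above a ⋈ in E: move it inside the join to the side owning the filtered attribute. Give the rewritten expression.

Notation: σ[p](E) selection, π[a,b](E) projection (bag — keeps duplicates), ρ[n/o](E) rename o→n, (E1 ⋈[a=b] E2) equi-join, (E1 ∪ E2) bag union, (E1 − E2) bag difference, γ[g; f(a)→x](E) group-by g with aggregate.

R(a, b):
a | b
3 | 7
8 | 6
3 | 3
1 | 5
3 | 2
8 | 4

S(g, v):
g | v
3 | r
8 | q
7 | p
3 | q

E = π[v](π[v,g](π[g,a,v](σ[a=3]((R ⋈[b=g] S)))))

σ filters on a, owned by the left side.
E' = π[v](π[v,g](π[g,a,v]((σ[a=3](R) ⋈[b=g] S))))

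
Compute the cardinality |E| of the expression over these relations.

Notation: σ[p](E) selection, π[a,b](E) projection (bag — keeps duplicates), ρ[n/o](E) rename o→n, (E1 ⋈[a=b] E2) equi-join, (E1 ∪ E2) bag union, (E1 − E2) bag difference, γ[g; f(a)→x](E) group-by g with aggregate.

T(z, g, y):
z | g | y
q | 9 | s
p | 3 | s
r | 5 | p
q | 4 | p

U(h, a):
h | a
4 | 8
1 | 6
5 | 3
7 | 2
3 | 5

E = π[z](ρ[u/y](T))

Subexpression sizes:
  T → 4
  ρ[u/y](T) → 4
  π[z](ρ[u/y](T)) → 4

|E| = 4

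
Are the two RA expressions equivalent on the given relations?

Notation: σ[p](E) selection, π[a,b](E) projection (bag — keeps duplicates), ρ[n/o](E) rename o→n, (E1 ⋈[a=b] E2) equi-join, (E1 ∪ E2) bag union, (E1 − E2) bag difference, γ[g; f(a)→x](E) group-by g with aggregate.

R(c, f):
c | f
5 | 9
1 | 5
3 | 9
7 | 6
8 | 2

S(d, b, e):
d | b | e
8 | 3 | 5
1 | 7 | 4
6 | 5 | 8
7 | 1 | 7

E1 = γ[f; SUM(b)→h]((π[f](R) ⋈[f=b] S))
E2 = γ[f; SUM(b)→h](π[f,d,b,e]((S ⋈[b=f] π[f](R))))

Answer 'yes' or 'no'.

E1 stepwise |·|:
  R → 5
  π[f](R) → 5
  S → 4
  (π[f](R) ⋈[f=b] S) → 1
  γ[f; SUM(b)→h]((π[f](R) ⋈[f=b] S)) → 1
E2 stepwise |·|:
  S → 4
  R → 5
  π[f](R) → 5
  (S ⋈[b=f] π[f](R)) → 1
  π[f,d,b,e]((S ⋈[b=f] π[f](R))) → 1
  γ[f; SUM(b)→h](π[f,d,b,e]((S ⋈[b=f] π[f](R)))) → 1

E1 and E2 produce the same multiset:
f | h
5 | 5

yes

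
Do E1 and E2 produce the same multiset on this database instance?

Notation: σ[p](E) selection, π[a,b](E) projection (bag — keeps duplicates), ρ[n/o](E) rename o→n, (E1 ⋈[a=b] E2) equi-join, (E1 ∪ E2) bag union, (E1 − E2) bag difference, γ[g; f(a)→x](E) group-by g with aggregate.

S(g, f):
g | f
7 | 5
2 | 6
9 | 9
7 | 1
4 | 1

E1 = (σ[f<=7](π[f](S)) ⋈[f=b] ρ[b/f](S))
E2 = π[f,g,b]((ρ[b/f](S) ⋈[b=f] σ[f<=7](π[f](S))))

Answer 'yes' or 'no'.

E1 per-node cardinality:
  S → 5
  π[f](S) → 5
  σ[f<=7](π[f](S)) → 4
  S → 5
  ρ[b/f](S) → 5
  (σ[f<=7](π[f](S)) ⋈[f=b] ρ[b/f](S)) → 6
E2 per-node cardinality:
  S → 5
  ρ[b/f](S) → 5
  S → 5
  π[f](S) → 5
  σ[f<=7](π[f](S)) → 4
  (ρ[b/f](S) ⋈[b=f] σ[f<=7](π[f](S))) → 6
  π[f,g,b]((ρ[b/f](S) ⋈[b=f] σ[f<=7](π[f](S)))) → 6

E1 and E2 produce the same multiset:
f | g | b
1 | 4 | 1
1 | 4 | 1
1 | 7 | 1
1 | 7 | 1
5 | 7 | 5
6 | 2 | 6

yes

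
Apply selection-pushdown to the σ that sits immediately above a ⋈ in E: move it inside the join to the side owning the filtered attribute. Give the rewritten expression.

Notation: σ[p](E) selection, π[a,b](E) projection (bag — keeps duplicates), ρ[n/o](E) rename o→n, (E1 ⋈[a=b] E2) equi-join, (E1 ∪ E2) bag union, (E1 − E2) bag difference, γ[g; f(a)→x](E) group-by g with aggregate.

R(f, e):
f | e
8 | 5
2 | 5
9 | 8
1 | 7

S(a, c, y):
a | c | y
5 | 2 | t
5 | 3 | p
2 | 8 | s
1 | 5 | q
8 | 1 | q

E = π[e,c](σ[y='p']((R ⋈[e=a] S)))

σ filters on y, owned by the right side.
E' = π[e,c]((R ⋈[e=a] σ[y='p'](S)))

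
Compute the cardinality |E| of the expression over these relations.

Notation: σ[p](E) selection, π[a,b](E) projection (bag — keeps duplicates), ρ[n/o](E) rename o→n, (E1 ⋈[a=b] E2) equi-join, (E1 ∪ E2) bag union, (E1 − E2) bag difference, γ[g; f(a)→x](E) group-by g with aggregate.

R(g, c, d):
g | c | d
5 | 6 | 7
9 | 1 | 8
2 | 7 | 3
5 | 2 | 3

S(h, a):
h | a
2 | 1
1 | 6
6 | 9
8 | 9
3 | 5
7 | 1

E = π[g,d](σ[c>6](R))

Subexpression sizes:
  R → 4
  σ[c>6](R) → 1
  π[g,d](σ[c>6](R)) → 1

|E| = 1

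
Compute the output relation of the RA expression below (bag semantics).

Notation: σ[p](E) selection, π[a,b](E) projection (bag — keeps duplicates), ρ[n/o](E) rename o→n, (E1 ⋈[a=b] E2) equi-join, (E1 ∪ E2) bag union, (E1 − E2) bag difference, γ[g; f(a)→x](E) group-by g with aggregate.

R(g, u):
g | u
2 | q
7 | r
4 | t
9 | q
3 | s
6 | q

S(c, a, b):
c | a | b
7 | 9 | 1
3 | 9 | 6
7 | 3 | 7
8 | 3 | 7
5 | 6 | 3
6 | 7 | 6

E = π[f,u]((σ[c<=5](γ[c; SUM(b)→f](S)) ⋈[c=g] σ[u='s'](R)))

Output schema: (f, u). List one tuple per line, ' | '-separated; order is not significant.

Subexpression sizes:
  S → 6
  γ[c; SUM(b)→f](S) → 5
  σ[c<=5](γ[c; SUM(b)→f](S)) → 2
  R → 6
  σ[u='s'](R) → 1
  (σ[c<=5](γ[c; SUM(b)→f](S)) ⋈[c=g] σ[u='s'](R)) → 1
  π[f,u]((σ[c<=5](γ[c; SUM(b)→f](S)) ⋈[c=g] σ[u='s'](R))) → 1

== RESULT ==
f | u
6 | s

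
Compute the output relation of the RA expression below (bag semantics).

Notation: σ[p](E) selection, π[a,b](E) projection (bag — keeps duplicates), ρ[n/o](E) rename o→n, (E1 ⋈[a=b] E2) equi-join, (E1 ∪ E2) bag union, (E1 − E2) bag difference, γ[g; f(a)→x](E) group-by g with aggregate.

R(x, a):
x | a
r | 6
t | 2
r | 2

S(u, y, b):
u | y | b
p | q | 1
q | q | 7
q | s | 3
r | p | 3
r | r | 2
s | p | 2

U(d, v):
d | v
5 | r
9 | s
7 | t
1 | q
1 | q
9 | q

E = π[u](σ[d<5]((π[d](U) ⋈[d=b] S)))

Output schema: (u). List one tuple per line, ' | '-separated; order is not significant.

Stepwise |·|:
  U → 6
  π[d](U) → 6
  S → 6
  (π[d](U) ⋈[d=b] S) → 3
  σ[d<5]((π[d](U) ⋈[d=b] S)) → 2
  π[u](σ[d<5]((π[d](U) ⋈[d=b] S))) → 2

== RESULT ==
u
p
p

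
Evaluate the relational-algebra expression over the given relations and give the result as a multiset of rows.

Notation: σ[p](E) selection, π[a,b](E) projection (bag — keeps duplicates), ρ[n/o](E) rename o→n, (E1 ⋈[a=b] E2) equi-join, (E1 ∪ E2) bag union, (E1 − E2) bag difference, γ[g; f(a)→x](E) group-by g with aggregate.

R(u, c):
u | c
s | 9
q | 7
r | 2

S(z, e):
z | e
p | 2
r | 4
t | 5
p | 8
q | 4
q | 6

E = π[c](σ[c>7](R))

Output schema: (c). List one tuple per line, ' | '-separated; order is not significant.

Subexpression sizes:
  R → 3
  σ[c>7](R) → 1
  π[c](σ[c>7](R)) → 1

== RESULT ==
c
9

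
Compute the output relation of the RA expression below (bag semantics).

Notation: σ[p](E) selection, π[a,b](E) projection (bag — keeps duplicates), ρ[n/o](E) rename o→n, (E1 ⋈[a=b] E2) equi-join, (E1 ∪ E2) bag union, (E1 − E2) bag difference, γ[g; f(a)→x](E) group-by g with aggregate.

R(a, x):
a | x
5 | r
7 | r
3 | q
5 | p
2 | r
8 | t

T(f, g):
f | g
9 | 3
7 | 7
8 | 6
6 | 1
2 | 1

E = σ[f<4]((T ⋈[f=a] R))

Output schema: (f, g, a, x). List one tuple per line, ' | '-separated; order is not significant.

Per-node cardinality:
  T → 5
  R → 6
  (T ⋈[f=a] R) → 3
  σ[f<4]((T ⋈[f=a] R)) → 1

== RESULT ==
f | g | a | x
2 | 1 | 2 | r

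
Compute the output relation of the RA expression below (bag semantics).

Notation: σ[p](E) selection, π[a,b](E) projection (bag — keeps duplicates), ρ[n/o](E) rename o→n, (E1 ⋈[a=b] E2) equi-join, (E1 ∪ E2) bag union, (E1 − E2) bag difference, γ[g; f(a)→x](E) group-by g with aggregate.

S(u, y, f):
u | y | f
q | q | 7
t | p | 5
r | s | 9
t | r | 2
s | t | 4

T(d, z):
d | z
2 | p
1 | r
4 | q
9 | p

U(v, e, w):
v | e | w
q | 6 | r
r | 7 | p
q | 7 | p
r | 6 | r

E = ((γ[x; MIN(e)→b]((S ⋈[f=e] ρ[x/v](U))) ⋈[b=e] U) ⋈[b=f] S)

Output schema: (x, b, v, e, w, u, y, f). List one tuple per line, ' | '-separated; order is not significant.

Subexpression sizes:
  S → 5
  U → 4
  ρ[x/v](U) → 4
  (S ⋈[f=e] ρ[x/v](U)) → 2
  γ[x; MIN(e)→b]((S ⋈[f=e] ρ[x/v](U))) → 2
  U → 4
  (γ[x; MIN(e)→b]((S ⋈[f=e] ρ[x/v](U))) ⋈[b=e] U) → 4
  S → 5
  ((γ[x; MIN(e)→b]((S ⋈[f=e] ρ[x/v](U))) ⋈[b=e] U) ⋈[b=f] S) → 4

== RESULT ==
x | b | v | e | w | u | y | f
q | 7 | q | 7 | p | q | q | 7
q | 7 | r | 7 | p | q | q | 7
r | 7 | q | 7 | p | q | q | 7
r | 7 | r | 7 | p | q | q | 7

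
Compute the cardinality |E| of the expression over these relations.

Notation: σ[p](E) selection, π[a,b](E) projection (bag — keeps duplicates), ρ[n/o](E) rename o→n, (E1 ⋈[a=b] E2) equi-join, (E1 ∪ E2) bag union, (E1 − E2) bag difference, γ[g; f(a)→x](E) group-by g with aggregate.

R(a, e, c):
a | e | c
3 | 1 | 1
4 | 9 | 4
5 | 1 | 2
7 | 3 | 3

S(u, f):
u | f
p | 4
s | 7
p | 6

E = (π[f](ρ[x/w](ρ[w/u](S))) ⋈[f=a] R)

Row counts bottom-up:
  S → 3
  ρ[w/u](S) → 3
  ρ[x/w](ρ[w/u](S)) → 3
  π[f](ρ[x/w](ρ[w/u](S))) → 3
  R → 4
  (π[f](ρ[x/w](ρ[w/u](S))) ⋈[f=a] R) → 2

|E| = 2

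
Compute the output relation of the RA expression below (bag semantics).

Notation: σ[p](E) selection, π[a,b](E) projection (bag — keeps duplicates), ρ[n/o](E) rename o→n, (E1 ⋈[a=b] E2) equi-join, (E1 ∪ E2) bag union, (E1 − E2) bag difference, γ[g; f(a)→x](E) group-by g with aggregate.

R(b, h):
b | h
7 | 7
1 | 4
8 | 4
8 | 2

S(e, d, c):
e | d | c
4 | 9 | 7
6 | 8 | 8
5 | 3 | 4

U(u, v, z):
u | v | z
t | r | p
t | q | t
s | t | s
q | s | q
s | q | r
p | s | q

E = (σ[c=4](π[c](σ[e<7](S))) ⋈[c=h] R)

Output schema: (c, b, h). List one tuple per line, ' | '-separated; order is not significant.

Per-node cardinality:
  S → 3
  σ[e<7](S) → 3
  π[c](σ[e<7](S)) → 3
  σ[c=4](π[c](σ[e<7](S))) → 1
  R → 4
  (σ[c=4](π[c](σ[e<7](S))) ⋈[c=h] R) → 2

== RESULT ==
c | b | h
4 | 1 | 4
4 | 8 | 4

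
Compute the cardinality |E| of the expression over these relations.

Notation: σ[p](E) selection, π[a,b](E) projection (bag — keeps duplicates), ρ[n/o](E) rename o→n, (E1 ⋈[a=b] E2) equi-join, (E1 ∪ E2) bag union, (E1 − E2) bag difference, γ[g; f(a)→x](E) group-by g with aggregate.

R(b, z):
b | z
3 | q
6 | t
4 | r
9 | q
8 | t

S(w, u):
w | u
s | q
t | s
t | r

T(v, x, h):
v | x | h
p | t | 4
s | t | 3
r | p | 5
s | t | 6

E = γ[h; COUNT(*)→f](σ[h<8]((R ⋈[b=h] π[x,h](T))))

Subexpression sizes:
  R → 5
  T → 4
  π[x,h](T) → 4
  (R ⋈[b=h] π[x,h](T)) → 3
  σ[h<8]((R ⋈[b=h] π[x,h](T))) → 3
  γ[h; COUNT(*)→f](σ[h<8]((R ⋈[b=h] π[x,h](T)))) → 3

|E| = 3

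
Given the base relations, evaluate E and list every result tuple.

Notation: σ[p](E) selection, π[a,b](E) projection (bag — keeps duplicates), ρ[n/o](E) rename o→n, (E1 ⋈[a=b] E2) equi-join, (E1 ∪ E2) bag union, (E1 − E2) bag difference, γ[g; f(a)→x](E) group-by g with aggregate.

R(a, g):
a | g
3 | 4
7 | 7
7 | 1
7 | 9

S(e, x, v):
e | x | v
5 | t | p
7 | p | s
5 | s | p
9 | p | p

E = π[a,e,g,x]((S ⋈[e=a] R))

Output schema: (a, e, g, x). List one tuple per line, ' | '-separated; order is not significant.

Per-node cardinality:
  S → 4
  R → 4
  (S ⋈[e=a] R) → 3
  π[a,e,g,x]((S ⋈[e=a] R)) → 3

== RESULT ==
a | e | g | x
7 | 7 | 1 | p
7 | 7 | 7 | p
7 | 7 | 9 | p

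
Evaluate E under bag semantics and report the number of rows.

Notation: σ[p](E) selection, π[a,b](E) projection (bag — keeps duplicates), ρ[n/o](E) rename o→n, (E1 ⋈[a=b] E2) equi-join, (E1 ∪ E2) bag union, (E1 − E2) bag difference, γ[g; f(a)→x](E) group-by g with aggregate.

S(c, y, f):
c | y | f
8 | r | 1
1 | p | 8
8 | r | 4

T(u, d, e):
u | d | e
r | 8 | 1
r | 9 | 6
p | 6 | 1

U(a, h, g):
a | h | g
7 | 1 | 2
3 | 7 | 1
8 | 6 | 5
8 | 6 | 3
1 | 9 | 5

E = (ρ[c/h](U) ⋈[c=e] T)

Row counts bottom-up:
  U → 5
  ρ[c/h](U) → 5
  T → 3
  (ρ[c/h](U) ⋈[c=e] T) → 4

|E| = 4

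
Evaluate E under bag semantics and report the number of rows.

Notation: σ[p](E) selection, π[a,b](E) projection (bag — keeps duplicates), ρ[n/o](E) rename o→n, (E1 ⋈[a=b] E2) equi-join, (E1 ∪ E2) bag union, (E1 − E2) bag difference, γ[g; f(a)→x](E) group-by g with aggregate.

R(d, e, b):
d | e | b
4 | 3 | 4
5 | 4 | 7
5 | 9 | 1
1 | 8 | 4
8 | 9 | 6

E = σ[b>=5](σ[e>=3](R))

Stepwise |·|:
  R → 5
  σ[e>=3](R) → 5
  σ[b>=5](σ[e>=3](R)) → 2

|E| = 2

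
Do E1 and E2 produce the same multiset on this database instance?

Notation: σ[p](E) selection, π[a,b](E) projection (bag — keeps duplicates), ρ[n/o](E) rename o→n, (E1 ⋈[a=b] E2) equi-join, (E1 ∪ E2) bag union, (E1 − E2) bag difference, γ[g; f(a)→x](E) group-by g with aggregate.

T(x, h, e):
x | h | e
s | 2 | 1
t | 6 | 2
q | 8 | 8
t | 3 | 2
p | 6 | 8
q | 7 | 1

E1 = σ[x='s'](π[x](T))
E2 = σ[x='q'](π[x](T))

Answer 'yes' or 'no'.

E1 per-node cardinality:
  T → 6
  π[x](T) → 6
  σ[x='s'](π[x](T)) → 1
E2 per-node cardinality:
  T → 6
  π[x](T) → 6
  σ[x='q'](π[x](T)) → 2

E1 result:
x
s
E2 result:
x
q
q
Witness: ('q',) appears 0× in E1 but 2× in E2.

no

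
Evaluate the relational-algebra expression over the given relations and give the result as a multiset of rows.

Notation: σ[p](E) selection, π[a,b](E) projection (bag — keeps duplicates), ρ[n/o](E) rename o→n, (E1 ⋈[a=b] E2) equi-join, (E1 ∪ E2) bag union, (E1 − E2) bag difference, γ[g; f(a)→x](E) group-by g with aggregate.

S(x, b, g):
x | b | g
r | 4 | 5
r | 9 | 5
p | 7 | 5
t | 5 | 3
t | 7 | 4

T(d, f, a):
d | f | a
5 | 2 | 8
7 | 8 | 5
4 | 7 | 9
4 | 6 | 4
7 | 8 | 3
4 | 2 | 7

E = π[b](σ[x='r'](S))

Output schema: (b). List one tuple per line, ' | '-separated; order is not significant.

Row counts bottom-up:
  S → 5
  σ[x='r'](S) → 2
  π[b](σ[x='r'](S)) → 2

== RESULT ==
b
4
9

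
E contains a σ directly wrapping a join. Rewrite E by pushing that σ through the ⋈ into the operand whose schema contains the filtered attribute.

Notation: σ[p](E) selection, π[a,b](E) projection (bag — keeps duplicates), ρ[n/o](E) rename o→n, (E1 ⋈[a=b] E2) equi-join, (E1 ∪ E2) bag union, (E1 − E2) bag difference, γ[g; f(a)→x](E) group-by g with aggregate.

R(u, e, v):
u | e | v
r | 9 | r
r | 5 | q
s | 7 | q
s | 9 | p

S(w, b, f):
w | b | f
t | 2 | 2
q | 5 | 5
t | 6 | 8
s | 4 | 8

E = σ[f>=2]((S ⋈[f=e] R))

σ filters on f, owned by the left side.
E' = (σ[f>=2](S) ⋈[f=e] R)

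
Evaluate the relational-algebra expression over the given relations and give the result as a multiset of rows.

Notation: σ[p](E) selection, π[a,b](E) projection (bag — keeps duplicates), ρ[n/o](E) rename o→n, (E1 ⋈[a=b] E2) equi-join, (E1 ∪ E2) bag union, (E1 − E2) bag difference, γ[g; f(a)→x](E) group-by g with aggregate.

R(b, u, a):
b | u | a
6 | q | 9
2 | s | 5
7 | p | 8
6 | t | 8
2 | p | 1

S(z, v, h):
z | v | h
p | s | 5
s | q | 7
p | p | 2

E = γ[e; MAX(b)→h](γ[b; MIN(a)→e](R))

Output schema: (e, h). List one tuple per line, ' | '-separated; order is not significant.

Stepwise |·|:
  R → 5
  γ[b; MIN(a)→e](R) → 3
  γ[e; MAX(b)→h](γ[b; MIN(a)→e](R)) → 2

== RESULT ==
e | h
1 | 2
8 | 7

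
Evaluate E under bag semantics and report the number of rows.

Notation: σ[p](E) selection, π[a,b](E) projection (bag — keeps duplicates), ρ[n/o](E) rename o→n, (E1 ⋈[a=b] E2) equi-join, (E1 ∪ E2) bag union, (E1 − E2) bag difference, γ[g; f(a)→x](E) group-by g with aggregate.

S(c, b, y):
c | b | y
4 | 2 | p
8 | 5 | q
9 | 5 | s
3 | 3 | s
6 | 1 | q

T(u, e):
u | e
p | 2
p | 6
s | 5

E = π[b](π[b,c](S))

Stepwise |·|:
  S → 5
  π[b,c](S) → 5
  π[b](π[b,c](S)) → 5

|E| = 5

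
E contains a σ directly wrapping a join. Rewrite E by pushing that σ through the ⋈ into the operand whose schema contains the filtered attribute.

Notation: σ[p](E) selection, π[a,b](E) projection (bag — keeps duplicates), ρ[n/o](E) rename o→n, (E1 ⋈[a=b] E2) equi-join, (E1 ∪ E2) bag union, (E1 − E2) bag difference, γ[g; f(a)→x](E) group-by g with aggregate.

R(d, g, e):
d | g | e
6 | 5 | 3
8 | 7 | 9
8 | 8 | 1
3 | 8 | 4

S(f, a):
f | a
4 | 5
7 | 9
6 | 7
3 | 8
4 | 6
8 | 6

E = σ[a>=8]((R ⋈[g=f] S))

σ filters on a, owned by the right side.
E' = (R ⋈[g=f] σ[a>=8](S))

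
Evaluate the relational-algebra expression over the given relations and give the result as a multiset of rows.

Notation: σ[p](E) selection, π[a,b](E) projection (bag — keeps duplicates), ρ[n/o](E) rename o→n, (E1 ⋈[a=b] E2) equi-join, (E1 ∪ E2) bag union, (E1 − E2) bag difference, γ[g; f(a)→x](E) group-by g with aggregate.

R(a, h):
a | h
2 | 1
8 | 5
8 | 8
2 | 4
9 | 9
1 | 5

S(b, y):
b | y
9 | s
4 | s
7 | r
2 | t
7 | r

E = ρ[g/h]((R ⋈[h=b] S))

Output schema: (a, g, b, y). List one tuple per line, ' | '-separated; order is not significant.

Per-node cardinality:
  R → 6
  S → 5
  (R ⋈[h=b] S) → 2
  ρ[g/h]((R ⋈[h=b] S)) → 2

== RESULT ==
a | g | b | y
2 | 4 | 4 | s
9 | 9 | 9 | s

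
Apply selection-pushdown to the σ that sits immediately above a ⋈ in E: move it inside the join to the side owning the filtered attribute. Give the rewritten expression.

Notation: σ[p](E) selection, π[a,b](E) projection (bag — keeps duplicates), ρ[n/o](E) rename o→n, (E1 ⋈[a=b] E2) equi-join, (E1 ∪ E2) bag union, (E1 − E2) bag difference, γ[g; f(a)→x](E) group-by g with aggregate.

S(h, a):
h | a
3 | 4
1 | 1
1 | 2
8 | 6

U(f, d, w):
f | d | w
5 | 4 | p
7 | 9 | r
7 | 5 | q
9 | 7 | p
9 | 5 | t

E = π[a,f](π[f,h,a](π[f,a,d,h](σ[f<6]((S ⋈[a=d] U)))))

σ filters on f, owned by the right side.
E' = π[a,f](π[f,h,a](π[f,a,d,h]((S ⋈[a=d] σ[f<6](U)))))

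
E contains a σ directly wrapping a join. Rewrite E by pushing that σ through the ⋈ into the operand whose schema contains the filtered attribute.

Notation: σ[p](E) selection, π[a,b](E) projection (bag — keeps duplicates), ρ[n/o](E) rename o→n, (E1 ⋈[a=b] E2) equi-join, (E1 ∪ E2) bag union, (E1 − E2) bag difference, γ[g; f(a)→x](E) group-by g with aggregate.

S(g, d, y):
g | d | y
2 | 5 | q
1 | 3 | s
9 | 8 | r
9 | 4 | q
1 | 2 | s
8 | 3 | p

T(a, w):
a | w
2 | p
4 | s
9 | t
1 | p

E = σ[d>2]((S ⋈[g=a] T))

σ filters on d, owned by the left side.
E' = (σ[d>2](S) ⋈[g=a] T)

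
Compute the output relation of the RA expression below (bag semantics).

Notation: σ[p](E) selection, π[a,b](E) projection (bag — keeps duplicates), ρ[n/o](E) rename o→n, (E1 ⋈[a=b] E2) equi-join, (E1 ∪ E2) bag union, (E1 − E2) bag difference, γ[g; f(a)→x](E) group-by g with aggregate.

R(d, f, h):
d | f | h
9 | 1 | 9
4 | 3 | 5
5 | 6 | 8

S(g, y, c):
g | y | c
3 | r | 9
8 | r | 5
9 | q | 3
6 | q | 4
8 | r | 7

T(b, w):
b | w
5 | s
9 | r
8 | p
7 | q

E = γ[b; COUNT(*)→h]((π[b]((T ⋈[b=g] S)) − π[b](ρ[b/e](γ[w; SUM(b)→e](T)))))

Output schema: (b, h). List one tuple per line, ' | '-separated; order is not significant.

Subexpression sizes:
  T → 4
  S → 5
  (T ⋈[b=g] S) → 3
  π[b]((T ⋈[b=g] S)) → 3
  T → 4
  γ[w; SUM(b)→e](T) → 4
  ρ[b/e](γ[w; SUM(b)→e](T)) → 4
  π[b](ρ[b/e](γ[w; SUM(b)→e](T))) → 4
  (π[b]((T ⋈[b=g] S)) − π[b](ρ[b/e](γ[w; SUM(b)→e](T)))) → 1
  γ[b; COUNT(*)→h]((π[b]((T ⋈[b=g] S)) − π[b](ρ[b/e](γ[w; SUM(b)→e](T))))) → 1

== RESULT ==
b | h
8 | 1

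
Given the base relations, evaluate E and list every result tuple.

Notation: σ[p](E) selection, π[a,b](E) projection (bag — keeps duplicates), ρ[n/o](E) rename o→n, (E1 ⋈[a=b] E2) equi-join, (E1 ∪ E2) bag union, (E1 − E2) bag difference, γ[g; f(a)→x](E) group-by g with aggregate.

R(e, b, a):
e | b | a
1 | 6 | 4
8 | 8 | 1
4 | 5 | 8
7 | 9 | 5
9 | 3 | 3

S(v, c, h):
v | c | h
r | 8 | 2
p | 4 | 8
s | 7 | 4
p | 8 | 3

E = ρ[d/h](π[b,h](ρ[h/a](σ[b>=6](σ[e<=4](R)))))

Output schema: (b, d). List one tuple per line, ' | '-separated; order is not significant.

Row counts bottom-up:
  R → 5
  σ[e<=4](R) → 2
  σ[b>=6](σ[e<=4](R)) → 1
  ρ[h/a](σ[b>=6](σ[e<=4](R))) → 1
  π[b,h](ρ[h/a](σ[b>=6](σ[e<=4](R)))) → 1
  ρ[d/h](π[b,h](ρ[h/a](σ[b>=6](σ[e<=4](R))))) → 1

== RESULT ==
b | d
6 | 4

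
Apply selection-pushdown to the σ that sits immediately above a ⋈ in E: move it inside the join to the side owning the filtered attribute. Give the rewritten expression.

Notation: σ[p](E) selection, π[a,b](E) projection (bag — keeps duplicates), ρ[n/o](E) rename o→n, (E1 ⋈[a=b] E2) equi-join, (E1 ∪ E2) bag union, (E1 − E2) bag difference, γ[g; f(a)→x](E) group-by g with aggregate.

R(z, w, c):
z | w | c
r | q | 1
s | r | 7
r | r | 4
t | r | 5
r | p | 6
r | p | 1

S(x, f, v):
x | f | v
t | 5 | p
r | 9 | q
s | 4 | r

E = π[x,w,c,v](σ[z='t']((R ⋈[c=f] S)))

σ filters on z, owned by the left side.
E' = π[x,w,c,v]((σ[z='t'](R) ⋈[c=f] S))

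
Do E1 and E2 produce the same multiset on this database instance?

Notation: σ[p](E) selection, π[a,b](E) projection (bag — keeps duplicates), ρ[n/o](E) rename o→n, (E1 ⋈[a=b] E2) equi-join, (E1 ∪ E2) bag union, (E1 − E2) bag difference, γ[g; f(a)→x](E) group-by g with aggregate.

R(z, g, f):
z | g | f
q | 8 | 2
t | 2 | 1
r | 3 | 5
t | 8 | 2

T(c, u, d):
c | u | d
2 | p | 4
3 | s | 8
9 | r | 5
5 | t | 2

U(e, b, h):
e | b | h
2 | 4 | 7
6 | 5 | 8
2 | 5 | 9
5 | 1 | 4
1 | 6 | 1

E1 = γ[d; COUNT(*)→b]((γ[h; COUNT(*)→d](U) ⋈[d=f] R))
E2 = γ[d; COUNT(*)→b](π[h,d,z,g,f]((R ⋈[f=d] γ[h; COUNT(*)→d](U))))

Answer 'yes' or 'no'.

E1 row counts bottom-up:
  U → 5
  γ[h; COUNT(*)→d](U) → 5
  R → 4
  (γ[h; COUNT(*)→d](U) ⋈[d=f] R) → 5
  γ[d; COUNT(*)→b]((γ[h; COUNT(*)→d](U) ⋈[d=f] R)) → 1
E2 row counts bottom-up:
  R → 4
  U → 5
  γ[h; COUNT(*)→d](U) → 5
  (R ⋈[f=d] γ[h; COUNT(*)→d](U)) → 5
  π[h,d,z,g,f]((R ⋈[f=d] γ[h; COUNT(*)→d](U))) → 5
  γ[d; COUNT(*)→b](π[h,d,z,g,f]((R ⋈[f=d] γ[h; COUNT(*)→d](U)))) → 1

E1 and E2 produce the same multiset:
d | b
1 | 5

yes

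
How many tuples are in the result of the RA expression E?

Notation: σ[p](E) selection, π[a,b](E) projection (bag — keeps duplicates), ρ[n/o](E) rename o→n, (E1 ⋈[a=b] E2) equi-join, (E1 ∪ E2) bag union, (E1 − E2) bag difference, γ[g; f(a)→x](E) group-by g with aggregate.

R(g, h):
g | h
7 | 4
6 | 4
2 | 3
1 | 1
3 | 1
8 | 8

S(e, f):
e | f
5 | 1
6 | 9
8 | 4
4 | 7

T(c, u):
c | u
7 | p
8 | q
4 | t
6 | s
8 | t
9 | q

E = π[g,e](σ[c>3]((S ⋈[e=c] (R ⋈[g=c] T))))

Stepwise |·|:
  S → 4
  R → 6
  T → 6
  (R ⋈[g=c] T) → 4
  (S ⋈[e=c] (R ⋈[g=c] T)) → 3
  σ[c>3]((S ⋈[e=c] (R ⋈[g=c] T))) → 3
  π[g,e](σ[c>3]((S ⋈[e=c] (R ⋈[g=c] T)))) → 3

|E| = 3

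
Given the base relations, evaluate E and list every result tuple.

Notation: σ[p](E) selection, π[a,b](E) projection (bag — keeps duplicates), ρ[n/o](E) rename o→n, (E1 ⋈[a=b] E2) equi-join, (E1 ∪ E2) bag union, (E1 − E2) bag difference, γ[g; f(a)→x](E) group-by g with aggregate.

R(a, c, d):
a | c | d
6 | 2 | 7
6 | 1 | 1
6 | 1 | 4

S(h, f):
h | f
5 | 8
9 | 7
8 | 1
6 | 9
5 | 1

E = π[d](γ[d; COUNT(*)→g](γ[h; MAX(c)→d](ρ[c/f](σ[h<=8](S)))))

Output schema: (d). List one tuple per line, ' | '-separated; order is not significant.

Subexpression sizes:
  S → 5
  σ[h<=8](S) → 4
  ρ[c/f](σ[h<=8](S)) → 4
  γ[h; MAX(c)→d](ρ[c/f](σ[h<=8](S))) → 3
  γ[d; COUNT(*)→g](γ[h; MAX(c)→d](ρ[c/f](σ[h<=8](S)))) → 3
  π[d](γ[d; COUNT(*)→g](γ[h; MAX(c)→d](ρ[c/f](σ[h<=8](S))))) → 3

== RESULT ==
d
1
8
9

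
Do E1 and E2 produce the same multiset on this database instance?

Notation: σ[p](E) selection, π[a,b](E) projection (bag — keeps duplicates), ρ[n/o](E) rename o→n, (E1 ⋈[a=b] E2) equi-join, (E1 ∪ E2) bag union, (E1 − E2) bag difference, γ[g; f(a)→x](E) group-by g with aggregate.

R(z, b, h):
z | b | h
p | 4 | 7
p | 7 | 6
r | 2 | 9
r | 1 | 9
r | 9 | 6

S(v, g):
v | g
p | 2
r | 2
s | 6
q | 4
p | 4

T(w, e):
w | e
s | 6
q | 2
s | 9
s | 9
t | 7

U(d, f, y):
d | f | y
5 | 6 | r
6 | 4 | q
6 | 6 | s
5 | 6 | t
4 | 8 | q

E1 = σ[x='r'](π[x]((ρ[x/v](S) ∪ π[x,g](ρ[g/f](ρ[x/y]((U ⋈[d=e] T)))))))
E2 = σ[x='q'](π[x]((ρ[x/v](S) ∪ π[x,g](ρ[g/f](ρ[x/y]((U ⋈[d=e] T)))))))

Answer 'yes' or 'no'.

E1 subexpression sizes:
  S → 5
  ρ[x/v](S) → 5
  U → 5
  T → 5
  (U ⋈[d=e] T) → 2
  ρ[x/y]((U ⋈[d=e] T)) → 2
  ρ[g/f](ρ[x/y]((U ⋈[d=e] T))) → 2
  π[x,g](ρ[g/f](ρ[x/y]((U ⋈[d=e] T)))) → 2
  (ρ[x/v](S) ∪ π[x,g](ρ[g/f](ρ[x/y]((U ⋈[d=e] T))))) → 7
  π[x]((ρ[x/v](S) ∪ π[x,g](ρ[g/f](ρ[x/y]((U ⋈[d=e] T)))))) → 7
  σ[x='r'](π[x]((ρ[x/v](S) ∪ π[x,g](ρ[g/f](ρ[x/y]((U ⋈[d=e] T))))))) → 1
E2 subexpression sizes:
  S → 5
  ρ[x/v](S) → 5
  U → 5
  T → 5
  (U ⋈[d=e] T) → 2
  ρ[x/y]((U ⋈[d=e] T)) → 2
  ρ[g/f](ρ[x/y]((U ⋈[d=e] T))) → 2
  π[x,g](ρ[g/f](ρ[x/y]((U ⋈[d=e] T)))) → 2
  (ρ[x/v](S) ∪ π[x,g](ρ[g/f](ρ[x/y]((U ⋈[d=e] T))))) → 7
  π[x]((ρ[x/v](S) ∪ π[x,g](ρ[g/f](ρ[x/y]((U ⋈[d=e] T)))))) → 7
  σ[x='q'](π[x]((ρ[x/v](S) ∪ π[x,g](ρ[g/f](ρ[x/y]((U ⋈[d=e] T))))))) → 2

E1 result:
x
r
E2 result:
x
q
q
Witness: ('q',) appears 0× in E1 but 2× in E2.

no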